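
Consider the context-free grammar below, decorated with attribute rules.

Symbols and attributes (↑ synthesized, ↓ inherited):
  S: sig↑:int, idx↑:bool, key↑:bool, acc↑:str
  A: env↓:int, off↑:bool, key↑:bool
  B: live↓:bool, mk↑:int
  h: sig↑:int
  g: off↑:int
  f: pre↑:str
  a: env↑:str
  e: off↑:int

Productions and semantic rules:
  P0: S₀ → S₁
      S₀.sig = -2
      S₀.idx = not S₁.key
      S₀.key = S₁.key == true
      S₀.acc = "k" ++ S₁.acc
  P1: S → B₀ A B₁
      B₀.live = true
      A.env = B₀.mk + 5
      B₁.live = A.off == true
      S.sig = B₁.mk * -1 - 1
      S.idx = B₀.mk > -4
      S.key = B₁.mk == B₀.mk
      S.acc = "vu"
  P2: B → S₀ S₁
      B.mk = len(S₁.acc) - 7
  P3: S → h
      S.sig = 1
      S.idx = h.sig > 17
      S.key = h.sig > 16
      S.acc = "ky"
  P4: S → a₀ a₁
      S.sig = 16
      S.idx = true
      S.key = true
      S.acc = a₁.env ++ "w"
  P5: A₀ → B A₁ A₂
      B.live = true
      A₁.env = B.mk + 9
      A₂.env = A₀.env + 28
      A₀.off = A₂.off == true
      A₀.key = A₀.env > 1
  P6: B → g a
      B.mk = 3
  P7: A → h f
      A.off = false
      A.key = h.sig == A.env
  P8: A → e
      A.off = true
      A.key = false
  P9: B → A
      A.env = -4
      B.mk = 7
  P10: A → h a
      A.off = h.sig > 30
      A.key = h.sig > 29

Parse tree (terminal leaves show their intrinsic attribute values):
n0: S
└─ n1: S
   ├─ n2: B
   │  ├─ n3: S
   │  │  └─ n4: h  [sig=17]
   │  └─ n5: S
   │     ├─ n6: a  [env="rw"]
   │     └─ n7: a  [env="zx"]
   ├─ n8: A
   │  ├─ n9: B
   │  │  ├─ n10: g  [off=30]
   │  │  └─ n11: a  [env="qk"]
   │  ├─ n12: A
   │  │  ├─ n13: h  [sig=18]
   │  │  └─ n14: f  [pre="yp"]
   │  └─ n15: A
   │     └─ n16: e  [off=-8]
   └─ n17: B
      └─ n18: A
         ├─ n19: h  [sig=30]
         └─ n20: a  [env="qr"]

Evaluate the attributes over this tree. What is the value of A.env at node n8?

1

1. n2.live = true  [true]
2. n4.sig = 17  [terminal]
3. n3.sig = 1  [1]
4. n3.idx = false  [h.sig > 17]
5. n3.key = true  [h.sig > 16]
6. n3.acc = "ky"  ["ky"]
7. n6.env = "rw"  [terminal]
8. n7.env = "zx"  [terminal]
9. n5.sig = 16  [16]
10. n5.idx = true  [true]
11. n5.key = true  [true]
12. n5.acc = "zxw"  [a₁.env ++ "w"]
13. n2.mk = -4  [len(S₁.acc) - 7]
14. n8.env = 1  [B₀.mk + 5]
15. n9.live = true  [true]
16. n10.off = 30  [terminal]
17. n11.env = "qk"  [terminal]
18. n9.mk = 3  [3]
19. n12.env = 12  [B.mk + 9]
20. n13.sig = 18  [terminal]
21. n14.pre = "yp"  [terminal]
22. n12.off = false  [false]
23. n12.key = false  [h.sig == A.env]
24. n15.env = 29  [A₀.env + 28]
25. n16.off = -8  [terminal]
26. n15.off = true  [true]
27. n15.key = false  [false]
28. n8.off = true  [A₂.off == true]
29. n8.key = false  [A₀.env > 1]
30. n17.live = true  [A.off == true]
31. n18.env = -4  [-4]
32. n19.sig = 30  [terminal]
33. n20.env = "qr"  [terminal]
34. n18.off = false  [h.sig > 30]
35. n18.key = true  [h.sig > 29]
36. n17.mk = 7  [7]
37. n1.sig = -8  [B₁.mk * -1 - 1]
38. n1.idx = false  [B₀.mk > -4]
39. n1.key = false  [B₁.mk == B₀.mk]
40. n1.acc = "vu"  ["vu"]
41. n0.sig = -2  [-2]
42. n0.idx = true  [not S₁.key]
43. n0.key = false  [S₁.key == true]
44. n0.acc = "kvu"  ["k" ++ S₁.acc]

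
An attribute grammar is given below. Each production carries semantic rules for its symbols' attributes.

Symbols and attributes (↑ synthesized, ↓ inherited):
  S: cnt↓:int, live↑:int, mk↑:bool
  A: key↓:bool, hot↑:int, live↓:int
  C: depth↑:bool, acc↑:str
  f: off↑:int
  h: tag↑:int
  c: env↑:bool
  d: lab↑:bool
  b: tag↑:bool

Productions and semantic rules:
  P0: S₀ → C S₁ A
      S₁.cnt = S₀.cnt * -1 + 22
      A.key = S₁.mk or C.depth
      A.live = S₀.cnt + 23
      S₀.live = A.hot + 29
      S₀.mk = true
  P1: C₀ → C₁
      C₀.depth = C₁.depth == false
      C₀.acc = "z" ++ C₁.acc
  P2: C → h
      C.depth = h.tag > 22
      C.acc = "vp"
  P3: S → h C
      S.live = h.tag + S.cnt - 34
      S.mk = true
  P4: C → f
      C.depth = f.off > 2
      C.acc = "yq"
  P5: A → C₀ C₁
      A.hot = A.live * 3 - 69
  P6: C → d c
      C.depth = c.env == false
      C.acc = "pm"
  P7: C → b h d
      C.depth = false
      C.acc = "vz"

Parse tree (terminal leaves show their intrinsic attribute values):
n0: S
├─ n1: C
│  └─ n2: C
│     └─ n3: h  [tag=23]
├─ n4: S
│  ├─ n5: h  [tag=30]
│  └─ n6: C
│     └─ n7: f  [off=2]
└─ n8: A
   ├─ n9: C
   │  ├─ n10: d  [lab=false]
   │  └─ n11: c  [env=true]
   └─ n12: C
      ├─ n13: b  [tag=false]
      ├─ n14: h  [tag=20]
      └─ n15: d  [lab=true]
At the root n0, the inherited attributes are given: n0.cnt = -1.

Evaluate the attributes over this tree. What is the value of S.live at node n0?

26

1. n0.cnt = -1  [given at root]
2. n3.tag = 23  [terminal]
3. n2.depth = true  [h.tag > 22]
4. n2.acc = "vp"  ["vp"]
5. n1.depth = false  [C₁.depth == false]
6. n1.acc = "zvp"  ["z" ++ C₁.acc]
7. n4.cnt = 23  [S₀.cnt * -1 + 22]
8. n5.tag = 30  [terminal]
9. n7.off = 2  [terminal]
10. n6.depth = false  [f.off > 2]
11. n6.acc = "yq"  ["yq"]
12. n4.live = 19  [h.tag + S.cnt - 34]
13. n4.mk = true  [true]
14. n8.key = true  [S₁.mk or C.depth]
15. n8.live = 22  [S₀.cnt + 23]
16. n10.lab = false  [terminal]
17. n11.env = true  [terminal]
18. n9.depth = false  [c.env == false]
19. n9.acc = "pm"  ["pm"]
20. n13.tag = false  [terminal]
21. n14.tag = 20  [terminal]
22. n15.lab = true  [terminal]
23. n12.depth = false  [false]
24. n12.acc = "vz"  ["vz"]
25. n8.hot = -3  [A.live * 3 - 69]
26. n0.live = 26  [A.hot + 29]
27. n0.mk = true  [true]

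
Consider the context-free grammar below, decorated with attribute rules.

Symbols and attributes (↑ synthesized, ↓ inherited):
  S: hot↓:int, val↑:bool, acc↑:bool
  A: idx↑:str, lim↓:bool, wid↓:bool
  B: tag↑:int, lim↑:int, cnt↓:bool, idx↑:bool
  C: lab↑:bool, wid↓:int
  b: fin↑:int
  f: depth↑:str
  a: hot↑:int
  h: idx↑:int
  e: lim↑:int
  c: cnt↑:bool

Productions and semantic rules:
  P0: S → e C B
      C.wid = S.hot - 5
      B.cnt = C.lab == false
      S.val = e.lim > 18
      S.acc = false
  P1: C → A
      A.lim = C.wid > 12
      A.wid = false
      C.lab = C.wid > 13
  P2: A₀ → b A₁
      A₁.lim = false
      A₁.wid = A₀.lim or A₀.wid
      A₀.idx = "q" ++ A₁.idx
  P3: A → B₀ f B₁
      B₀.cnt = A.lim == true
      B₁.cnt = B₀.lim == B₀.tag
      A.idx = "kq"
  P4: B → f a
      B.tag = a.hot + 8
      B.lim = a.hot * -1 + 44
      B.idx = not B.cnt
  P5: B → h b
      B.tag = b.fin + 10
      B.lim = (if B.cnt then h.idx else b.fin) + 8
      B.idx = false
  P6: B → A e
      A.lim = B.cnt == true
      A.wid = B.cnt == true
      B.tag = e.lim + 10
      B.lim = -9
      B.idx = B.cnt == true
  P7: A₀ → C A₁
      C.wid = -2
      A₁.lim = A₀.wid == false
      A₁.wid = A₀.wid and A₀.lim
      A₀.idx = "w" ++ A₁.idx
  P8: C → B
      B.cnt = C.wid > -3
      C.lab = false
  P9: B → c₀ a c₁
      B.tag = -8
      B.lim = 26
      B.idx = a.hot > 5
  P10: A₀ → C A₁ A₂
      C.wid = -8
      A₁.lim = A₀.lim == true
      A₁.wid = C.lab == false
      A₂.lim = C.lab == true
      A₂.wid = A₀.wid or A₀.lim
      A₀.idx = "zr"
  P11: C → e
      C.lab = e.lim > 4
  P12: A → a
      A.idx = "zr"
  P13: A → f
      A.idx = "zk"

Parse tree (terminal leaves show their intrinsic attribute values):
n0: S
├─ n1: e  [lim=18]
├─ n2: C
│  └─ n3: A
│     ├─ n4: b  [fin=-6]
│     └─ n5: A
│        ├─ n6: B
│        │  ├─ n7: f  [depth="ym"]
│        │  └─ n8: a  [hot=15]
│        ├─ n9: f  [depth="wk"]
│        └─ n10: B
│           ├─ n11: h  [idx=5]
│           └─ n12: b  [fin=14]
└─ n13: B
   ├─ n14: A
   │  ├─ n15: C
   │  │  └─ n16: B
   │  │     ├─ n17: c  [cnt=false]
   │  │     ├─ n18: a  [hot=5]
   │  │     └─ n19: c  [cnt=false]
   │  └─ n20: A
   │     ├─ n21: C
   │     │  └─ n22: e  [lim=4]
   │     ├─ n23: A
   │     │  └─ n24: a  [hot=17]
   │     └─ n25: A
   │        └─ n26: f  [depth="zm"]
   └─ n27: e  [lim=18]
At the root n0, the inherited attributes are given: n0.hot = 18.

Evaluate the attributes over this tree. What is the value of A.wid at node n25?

true

1. n0.hot = 18  [given at root]
2. n1.lim = 18  [terminal]
3. n2.wid = 13  [S.hot - 5]
4. n3.lim = true  [C.wid > 12]
5. n3.wid = false  [false]
6. n4.fin = -6  [terminal]
7. n5.lim = false  [false]
8. n5.wid = true  [A₀.lim or A₀.wid]
9. n6.cnt = false  [A.lim == true]
10. n7.depth = "ym"  [terminal]
11. n8.hot = 15  [terminal]
12. n6.tag = 23  [a.hot + 8]
13. n6.lim = 29  [a.hot * -1 + 44]
14. n6.idx = true  [not B.cnt]
15. n9.depth = "wk"  [terminal]
16. n10.cnt = false  [B₀.lim == B₀.tag]
17. n11.idx = 5  [terminal]
18. n12.fin = 14  [terminal]
19. n10.tag = 24  [b.fin + 10]
20. n10.lim = 22  [(if B.cnt then h.idx else b.fin) + 8]
21. n10.idx = false  [false]
22. n5.idx = "kq"  ["kq"]
23. n3.idx = "qkq"  ["q" ++ A₁.idx]
24. n2.lab = false  [C.wid > 13]
25. n13.cnt = true  [C.lab == false]
26. n14.lim = true  [B.cnt == true]
27. n14.wid = true  [B.cnt == true]
28. n15.wid = -2  [-2]
29. n16.cnt = true  [C.wid > -3]
30. n17.cnt = false  [terminal]
31. n18.hot = 5  [terminal]
32. n19.cnt = false  [terminal]
33. n16.tag = -8  [-8]
34. n16.lim = 26  [26]
35. n16.idx = false  [a.hot > 5]
36. n15.lab = false  [false]
37. n20.lim = false  [A₀.wid == false]
38. n20.wid = true  [A₀.wid and A₀.lim]
39. n21.wid = -8  [-8]
40. n22.lim = 4  [terminal]
41. n21.lab = false  [e.lim > 4]
42. n23.lim = false  [A₀.lim == true]
43. n23.wid = true  [C.lab == false]
44. n24.hot = 17  [terminal]
45. n23.idx = "zr"  ["zr"]
46. n25.lim = false  [C.lab == true]
47. n25.wid = true  [A₀.wid or A₀.lim]
48. n26.depth = "zm"  [terminal]
49. n25.idx = "zk"  ["zk"]
50. n20.idx = "zr"  ["zr"]
51. n14.idx = "wzr"  ["w" ++ A₁.idx]
52. n27.lim = 18  [terminal]
53. n13.tag = 28  [e.lim + 10]
54. n13.lim = -9  [-9]
55. n13.idx = true  [B.cnt == true]
56. n0.val = false  [e.lim > 18]
57. n0.acc = false  [false]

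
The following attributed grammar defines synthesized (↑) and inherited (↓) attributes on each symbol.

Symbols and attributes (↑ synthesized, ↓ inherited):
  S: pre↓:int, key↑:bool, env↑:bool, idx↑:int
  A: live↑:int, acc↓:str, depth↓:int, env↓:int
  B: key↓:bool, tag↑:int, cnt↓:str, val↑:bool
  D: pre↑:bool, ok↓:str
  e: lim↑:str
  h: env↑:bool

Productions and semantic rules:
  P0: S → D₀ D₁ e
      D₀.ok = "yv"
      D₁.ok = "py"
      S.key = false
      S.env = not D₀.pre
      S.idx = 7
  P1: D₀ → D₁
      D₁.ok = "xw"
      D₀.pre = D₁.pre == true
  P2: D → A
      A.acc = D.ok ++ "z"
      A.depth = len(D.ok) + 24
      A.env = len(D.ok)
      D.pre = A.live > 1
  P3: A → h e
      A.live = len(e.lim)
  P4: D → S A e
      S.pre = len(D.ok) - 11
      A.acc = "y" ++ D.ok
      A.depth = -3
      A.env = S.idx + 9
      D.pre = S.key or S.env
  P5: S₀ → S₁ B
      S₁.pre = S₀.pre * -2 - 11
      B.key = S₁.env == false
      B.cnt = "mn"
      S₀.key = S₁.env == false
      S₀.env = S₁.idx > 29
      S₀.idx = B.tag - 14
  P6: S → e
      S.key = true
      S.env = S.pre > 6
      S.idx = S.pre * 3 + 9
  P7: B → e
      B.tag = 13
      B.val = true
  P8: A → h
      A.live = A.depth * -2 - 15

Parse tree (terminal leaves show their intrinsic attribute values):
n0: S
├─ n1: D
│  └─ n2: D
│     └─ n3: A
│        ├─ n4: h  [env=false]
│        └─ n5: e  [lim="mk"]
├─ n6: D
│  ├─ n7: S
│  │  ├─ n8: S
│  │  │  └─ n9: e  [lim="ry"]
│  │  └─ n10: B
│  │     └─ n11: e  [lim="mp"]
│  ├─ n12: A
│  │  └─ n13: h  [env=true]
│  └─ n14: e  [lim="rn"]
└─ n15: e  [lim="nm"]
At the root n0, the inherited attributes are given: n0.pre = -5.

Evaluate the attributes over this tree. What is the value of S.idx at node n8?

1. n0.pre = -5  [given at root]
2. n1.ok = "yv"  ["yv"]
3. n2.ok = "xw"  ["xw"]
4. n3.acc = "xwz"  [D.ok ++ "z"]
5. n3.depth = 26  [len(D.ok) + 24]
6. n3.env = 2  [len(D.ok)]
7. n4.env = false  [terminal]
8. n5.lim = "mk"  [terminal]
9. n3.live = 2  [len(e.lim)]
10. n2.pre = true  [A.live > 1]
11. n1.pre = true  [D₁.pre == true]
12. n6.ok = "py"  ["py"]
13. n7.pre = -9  [len(D.ok) - 11]
14. n8.pre = 7  [S₀.pre * -2 - 11]
15. n9.lim = "ry"  [terminal]
16. n8.key = true  [true]
17. n8.env = true  [S.pre > 6]
18. n8.idx = 30  [S.pre * 3 + 9]
19. n10.key = false  [S₁.env == false]
20. n10.cnt = "mn"  ["mn"]
21. n11.lim = "mp"  [terminal]
22. n10.tag = 13  [13]
23. n10.val = true  [true]
24. n7.key = false  [S₁.env == false]
25. n7.env = true  [S₁.idx > 29]
26. n7.idx = -1  [B.tag - 14]
27. n12.acc = "ypy"  ["y" ++ D.ok]
28. n12.depth = -3  [-3]
29. n12.env = 8  [S.idx + 9]
30. n13.env = true  [terminal]
31. n12.live = -9  [A.depth * -2 - 15]
32. n14.lim = "rn"  [terminal]
33. n6.pre = true  [S.key or S.env]
34. n15.lim = "nm"  [terminal]
35. n0.key = false  [false]
36. n0.env = false  [not D₀.pre]
37. n0.idx = 7  [7]

30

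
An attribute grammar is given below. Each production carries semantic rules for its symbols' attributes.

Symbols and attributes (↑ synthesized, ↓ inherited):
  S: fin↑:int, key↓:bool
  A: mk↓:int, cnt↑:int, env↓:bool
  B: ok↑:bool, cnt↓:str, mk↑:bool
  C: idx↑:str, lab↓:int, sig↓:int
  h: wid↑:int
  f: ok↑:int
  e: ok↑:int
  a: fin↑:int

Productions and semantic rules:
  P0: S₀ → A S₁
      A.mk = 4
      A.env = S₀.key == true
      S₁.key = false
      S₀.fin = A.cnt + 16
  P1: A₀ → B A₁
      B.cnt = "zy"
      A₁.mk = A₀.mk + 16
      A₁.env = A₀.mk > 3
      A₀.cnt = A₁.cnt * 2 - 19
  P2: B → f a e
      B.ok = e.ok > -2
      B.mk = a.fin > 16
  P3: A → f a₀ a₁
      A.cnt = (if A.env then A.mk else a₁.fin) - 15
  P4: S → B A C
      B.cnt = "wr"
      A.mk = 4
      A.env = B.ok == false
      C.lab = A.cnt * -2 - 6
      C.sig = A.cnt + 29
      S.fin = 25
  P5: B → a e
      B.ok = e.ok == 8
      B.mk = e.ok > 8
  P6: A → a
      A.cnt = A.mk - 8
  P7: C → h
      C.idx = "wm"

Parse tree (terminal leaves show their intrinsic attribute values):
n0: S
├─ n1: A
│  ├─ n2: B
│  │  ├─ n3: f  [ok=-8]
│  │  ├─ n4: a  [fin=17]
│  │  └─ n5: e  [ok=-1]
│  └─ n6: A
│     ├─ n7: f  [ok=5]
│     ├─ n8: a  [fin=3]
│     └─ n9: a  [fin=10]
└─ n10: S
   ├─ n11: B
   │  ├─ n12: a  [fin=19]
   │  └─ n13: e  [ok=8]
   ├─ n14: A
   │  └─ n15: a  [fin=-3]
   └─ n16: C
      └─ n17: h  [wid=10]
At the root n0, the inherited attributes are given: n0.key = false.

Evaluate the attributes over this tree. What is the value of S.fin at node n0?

7

1. n0.key = false  [given at root]
2. n1.mk = 4  [4]
3. n1.env = false  [S₀.key == true]
4. n2.cnt = "zy"  ["zy"]
5. n3.ok = -8  [terminal]
6. n4.fin = 17  [terminal]
7. n5.ok = -1  [terminal]
8. n2.ok = true  [e.ok > -2]
9. n2.mk = true  [a.fin > 16]
10. n6.mk = 20  [A₀.mk + 16]
11. n6.env = true  [A₀.mk > 3]
12. n7.ok = 5  [terminal]
13. n8.fin = 3  [terminal]
14. n9.fin = 10  [terminal]
15. n6.cnt = 5  [(if A.env then A.mk else a₁.fin) - 15]
16. n1.cnt = -9  [A₁.cnt * 2 - 19]
17. n10.key = false  [false]
18. n11.cnt = "wr"  ["wr"]
19. n12.fin = 19  [terminal]
20. n13.ok = 8  [terminal]
21. n11.ok = true  [e.ok == 8]
22. n11.mk = false  [e.ok > 8]
23. n14.mk = 4  [4]
24. n14.env = false  [B.ok == false]
25. n15.fin = -3  [terminal]
26. n14.cnt = -4  [A.mk - 8]
27. n16.lab = 2  [A.cnt * -2 - 6]
28. n16.sig = 25  [A.cnt + 29]
29. n17.wid = 10  [terminal]
30. n16.idx = "wm"  ["wm"]
31. n10.fin = 25  [25]
32. n0.fin = 7  [A.cnt + 16]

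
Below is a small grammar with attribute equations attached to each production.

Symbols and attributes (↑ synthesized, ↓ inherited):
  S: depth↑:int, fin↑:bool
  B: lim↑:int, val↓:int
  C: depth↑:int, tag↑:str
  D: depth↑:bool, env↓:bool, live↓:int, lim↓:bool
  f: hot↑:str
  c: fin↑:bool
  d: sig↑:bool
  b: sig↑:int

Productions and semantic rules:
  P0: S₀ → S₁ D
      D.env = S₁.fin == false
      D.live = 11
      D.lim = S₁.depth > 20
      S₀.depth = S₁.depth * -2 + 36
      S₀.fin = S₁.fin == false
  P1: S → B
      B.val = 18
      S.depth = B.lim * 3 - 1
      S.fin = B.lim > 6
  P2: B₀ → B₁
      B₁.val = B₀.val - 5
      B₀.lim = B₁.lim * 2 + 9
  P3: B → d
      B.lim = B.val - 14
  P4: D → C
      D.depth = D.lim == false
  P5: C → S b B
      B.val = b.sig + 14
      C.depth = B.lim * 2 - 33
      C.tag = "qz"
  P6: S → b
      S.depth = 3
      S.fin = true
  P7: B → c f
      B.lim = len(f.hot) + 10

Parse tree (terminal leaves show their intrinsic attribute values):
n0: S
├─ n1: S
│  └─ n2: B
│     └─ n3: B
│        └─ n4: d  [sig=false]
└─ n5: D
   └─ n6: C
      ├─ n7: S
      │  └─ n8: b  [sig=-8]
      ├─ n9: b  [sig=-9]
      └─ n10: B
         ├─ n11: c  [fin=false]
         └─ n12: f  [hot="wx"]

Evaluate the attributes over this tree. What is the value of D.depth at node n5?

true

1. n2.val = 18  [18]
2. n3.val = 13  [B₀.val - 5]
3. n4.sig = false  [terminal]
4. n3.lim = -1  [B.val - 14]
5. n2.lim = 7  [B₁.lim * 2 + 9]
6. n1.depth = 20  [B.lim * 3 - 1]
7. n1.fin = true  [B.lim > 6]
8. n5.env = false  [S₁.fin == false]
9. n5.live = 11  [11]
10. n5.lim = false  [S₁.depth > 20]
11. n8.sig = -8  [terminal]
12. n7.depth = 3  [3]
13. n7.fin = true  [true]
14. n9.sig = -9  [terminal]
15. n10.val = 5  [b.sig + 14]
16. n11.fin = false  [terminal]
17. n12.hot = "wx"  [terminal]
18. n10.lim = 12  [len(f.hot) + 10]
19. n6.depth = -9  [B.lim * 2 - 33]
20. n6.tag = "qz"  ["qz"]
21. n5.depth = true  [D.lim == false]
22. n0.depth = -4  [S₁.depth * -2 + 36]
23. n0.fin = false  [S₁.fin == false]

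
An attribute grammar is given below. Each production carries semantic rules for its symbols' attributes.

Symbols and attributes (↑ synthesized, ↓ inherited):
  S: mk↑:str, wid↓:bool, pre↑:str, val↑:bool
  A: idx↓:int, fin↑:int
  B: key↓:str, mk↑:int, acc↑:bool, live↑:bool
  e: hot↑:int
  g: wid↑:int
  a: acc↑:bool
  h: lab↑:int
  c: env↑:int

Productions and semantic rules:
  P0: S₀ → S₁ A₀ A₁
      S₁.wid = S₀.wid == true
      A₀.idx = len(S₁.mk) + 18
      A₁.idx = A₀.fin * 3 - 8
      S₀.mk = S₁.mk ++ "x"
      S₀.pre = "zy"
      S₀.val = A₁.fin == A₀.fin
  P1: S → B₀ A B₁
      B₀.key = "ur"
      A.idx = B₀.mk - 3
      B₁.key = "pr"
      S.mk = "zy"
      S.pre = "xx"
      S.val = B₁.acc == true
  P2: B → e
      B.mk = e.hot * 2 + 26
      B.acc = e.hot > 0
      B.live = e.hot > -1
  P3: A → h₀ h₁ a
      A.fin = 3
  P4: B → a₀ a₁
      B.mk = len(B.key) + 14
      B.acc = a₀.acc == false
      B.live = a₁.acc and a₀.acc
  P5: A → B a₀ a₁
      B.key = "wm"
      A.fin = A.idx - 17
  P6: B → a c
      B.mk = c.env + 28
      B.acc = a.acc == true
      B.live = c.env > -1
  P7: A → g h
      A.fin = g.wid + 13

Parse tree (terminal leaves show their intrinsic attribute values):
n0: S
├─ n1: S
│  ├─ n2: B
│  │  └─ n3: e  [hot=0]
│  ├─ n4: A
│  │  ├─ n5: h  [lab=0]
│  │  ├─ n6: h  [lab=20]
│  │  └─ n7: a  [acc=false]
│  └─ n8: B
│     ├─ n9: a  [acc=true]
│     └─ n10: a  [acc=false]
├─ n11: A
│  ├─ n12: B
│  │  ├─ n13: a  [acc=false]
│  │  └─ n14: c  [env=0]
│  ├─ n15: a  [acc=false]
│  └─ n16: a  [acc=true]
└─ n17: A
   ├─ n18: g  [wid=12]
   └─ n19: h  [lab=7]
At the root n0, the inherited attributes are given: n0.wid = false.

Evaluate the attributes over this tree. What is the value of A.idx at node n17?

1

1. n0.wid = false  [given at root]
2. n1.wid = false  [S₀.wid == true]
3. n2.key = "ur"  ["ur"]
4. n3.hot = 0  [terminal]
5. n2.mk = 26  [e.hot * 2 + 26]
6. n2.acc = false  [e.hot > 0]
7. n2.live = true  [e.hot > -1]
8. n4.idx = 23  [B₀.mk - 3]
9. n5.lab = 0  [terminal]
10. n6.lab = 20  [terminal]
11. n7.acc = false  [terminal]
12. n4.fin = 3  [3]
13. n8.key = "pr"  ["pr"]
14. n9.acc = true  [terminal]
15. n10.acc = false  [terminal]
16. n8.mk = 16  [len(B.key) + 14]
17. n8.acc = false  [a₀.acc == false]
18. n8.live = false  [a₁.acc and a₀.acc]
19. n1.mk = "zy"  ["zy"]
20. n1.pre = "xx"  ["xx"]
21. n1.val = false  [B₁.acc == true]
22. n11.idx = 20  [len(S₁.mk) + 18]
23. n12.key = "wm"  ["wm"]
24. n13.acc = false  [terminal]
25. n14.env = 0  [terminal]
26. n12.mk = 28  [c.env + 28]
27. n12.acc = false  [a.acc == true]
28. n12.live = true  [c.env > -1]
29. n15.acc = false  [terminal]
30. n16.acc = true  [terminal]
31. n11.fin = 3  [A.idx - 17]
32. n17.idx = 1  [A₀.fin * 3 - 8]
33. n18.wid = 12  [terminal]
34. n19.lab = 7  [terminal]
35. n17.fin = 25  [g.wid + 13]
36. n0.mk = "zyx"  [S₁.mk ++ "x"]
37. n0.pre = "zy"  ["zy"]
38. n0.val = false  [A₁.fin == A₀.fin]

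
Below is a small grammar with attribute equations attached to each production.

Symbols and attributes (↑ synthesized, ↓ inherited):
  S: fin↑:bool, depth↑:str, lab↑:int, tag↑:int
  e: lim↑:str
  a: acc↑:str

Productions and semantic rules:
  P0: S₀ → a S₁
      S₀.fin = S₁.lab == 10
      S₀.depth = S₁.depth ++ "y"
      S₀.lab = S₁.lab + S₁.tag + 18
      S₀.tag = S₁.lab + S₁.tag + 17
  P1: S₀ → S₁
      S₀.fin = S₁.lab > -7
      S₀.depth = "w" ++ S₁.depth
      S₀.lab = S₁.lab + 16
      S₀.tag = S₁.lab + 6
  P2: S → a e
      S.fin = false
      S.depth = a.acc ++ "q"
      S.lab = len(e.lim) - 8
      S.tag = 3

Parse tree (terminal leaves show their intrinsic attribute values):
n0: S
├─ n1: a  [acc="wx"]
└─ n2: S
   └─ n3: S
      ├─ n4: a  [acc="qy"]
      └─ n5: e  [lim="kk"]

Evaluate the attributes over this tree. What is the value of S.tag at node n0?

1. n1.acc = "wx"  [terminal]
2. n4.acc = "qy"  [terminal]
3. n5.lim = "kk"  [terminal]
4. n3.fin = false  [false]
5. n3.depth = "qyq"  [a.acc ++ "q"]
6. n3.lab = -6  [len(e.lim) - 8]
7. n3.tag = 3  [3]
8. n2.fin = true  [S₁.lab > -7]
9. n2.depth = "wqyq"  ["w" ++ S₁.depth]
10. n2.lab = 10  [S₁.lab + 16]
11. n2.tag = 0  [S₁.lab + 6]
12. n0.fin = true  [S₁.lab == 10]
13. n0.depth = "wqyqy"  [S₁.depth ++ "y"]
14. n0.lab = 28  [S₁.lab + S₁.tag + 18]
15. n0.tag = 27  [S₁.lab + S₁.tag + 17]

27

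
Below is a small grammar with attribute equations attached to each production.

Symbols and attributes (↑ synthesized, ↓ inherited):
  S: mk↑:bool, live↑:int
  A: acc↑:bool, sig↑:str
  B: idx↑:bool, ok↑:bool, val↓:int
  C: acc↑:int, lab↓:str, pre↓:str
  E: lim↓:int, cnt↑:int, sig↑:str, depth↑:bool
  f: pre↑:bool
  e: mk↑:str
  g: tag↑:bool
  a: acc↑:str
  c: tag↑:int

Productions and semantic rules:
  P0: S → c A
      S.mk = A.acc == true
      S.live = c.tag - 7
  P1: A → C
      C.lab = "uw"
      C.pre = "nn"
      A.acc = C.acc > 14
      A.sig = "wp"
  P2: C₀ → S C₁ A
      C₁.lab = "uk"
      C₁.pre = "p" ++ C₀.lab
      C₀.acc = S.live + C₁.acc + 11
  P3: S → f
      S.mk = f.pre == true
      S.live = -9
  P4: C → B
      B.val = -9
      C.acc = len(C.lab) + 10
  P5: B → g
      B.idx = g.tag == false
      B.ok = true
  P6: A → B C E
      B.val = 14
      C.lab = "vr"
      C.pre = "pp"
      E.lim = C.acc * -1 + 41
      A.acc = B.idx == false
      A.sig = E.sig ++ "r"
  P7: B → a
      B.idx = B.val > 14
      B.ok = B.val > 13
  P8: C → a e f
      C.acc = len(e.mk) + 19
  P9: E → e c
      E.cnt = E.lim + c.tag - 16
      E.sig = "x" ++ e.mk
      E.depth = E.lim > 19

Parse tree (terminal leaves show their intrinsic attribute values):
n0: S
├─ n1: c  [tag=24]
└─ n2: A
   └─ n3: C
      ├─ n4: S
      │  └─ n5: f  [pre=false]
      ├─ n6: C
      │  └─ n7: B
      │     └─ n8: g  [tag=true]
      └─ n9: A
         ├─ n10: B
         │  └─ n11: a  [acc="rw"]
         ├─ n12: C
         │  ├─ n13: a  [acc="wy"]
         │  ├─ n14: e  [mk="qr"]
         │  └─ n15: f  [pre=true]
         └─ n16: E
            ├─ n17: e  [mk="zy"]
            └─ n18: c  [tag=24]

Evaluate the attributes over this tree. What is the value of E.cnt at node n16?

28

1. n1.tag = 24  [terminal]
2. n3.lab = "uw"  ["uw"]
3. n3.pre = "nn"  ["nn"]
4. n5.pre = false  [terminal]
5. n4.mk = false  [f.pre == true]
6. n4.live = -9  [-9]
7. n6.lab = "uk"  ["uk"]
8. n6.pre = "puw"  ["p" ++ C₀.lab]
9. n7.val = -9  [-9]
10. n8.tag = true  [terminal]
11. n7.idx = false  [g.tag == false]
12. n7.ok = true  [true]
13. n6.acc = 12  [len(C.lab) + 10]
14. n10.val = 14  [14]
15. n11.acc = "rw"  [terminal]
16. n10.idx = false  [B.val > 14]
17. n10.ok = true  [B.val > 13]
18. n12.lab = "vr"  ["vr"]
19. n12.pre = "pp"  ["pp"]
20. n13.acc = "wy"  [terminal]
21. n14.mk = "qr"  [terminal]
22. n15.pre = true  [terminal]
23. n12.acc = 21  [len(e.mk) + 19]
24. n16.lim = 20  [C.acc * -1 + 41]
25. n17.mk = "zy"  [terminal]
26. n18.tag = 24  [terminal]
27. n16.cnt = 28  [E.lim + c.tag - 16]
28. n16.sig = "xzy"  ["x" ++ e.mk]
29. n16.depth = true  [E.lim > 19]
30. n9.acc = true  [B.idx == false]
31. n9.sig = "xzyr"  [E.sig ++ "r"]
32. n3.acc = 14  [S.live + C₁.acc + 11]
33. n2.acc = false  [C.acc > 14]
34. n2.sig = "wp"  ["wp"]
35. n0.mk = false  [A.acc == true]
36. n0.live = 17  [c.tag - 7]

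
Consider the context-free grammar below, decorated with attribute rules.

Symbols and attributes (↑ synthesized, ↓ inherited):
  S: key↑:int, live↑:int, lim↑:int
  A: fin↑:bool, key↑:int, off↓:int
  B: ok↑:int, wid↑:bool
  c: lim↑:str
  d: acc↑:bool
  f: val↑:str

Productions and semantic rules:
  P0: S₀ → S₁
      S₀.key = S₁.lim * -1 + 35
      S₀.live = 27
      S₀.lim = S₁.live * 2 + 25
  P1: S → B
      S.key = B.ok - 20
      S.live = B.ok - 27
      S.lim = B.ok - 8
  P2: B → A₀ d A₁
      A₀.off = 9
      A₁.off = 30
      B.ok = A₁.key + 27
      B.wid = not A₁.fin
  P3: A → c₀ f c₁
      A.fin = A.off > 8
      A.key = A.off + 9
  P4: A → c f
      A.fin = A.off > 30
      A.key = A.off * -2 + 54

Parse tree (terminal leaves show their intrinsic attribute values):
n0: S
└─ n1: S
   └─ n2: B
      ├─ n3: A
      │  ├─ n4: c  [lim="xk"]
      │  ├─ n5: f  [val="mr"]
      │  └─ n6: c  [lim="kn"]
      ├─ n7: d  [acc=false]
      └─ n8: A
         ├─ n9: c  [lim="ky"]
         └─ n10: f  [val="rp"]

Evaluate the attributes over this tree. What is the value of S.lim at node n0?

1. n3.off = 9  [9]
2. n4.lim = "xk"  [terminal]
3. n5.val = "mr"  [terminal]
4. n6.lim = "kn"  [terminal]
5. n3.fin = true  [A.off > 8]
6. n3.key = 18  [A.off + 9]
7. n7.acc = false  [terminal]
8. n8.off = 30  [30]
9. n9.lim = "ky"  [terminal]
10. n10.val = "rp"  [terminal]
11. n8.fin = false  [A.off > 30]
12. n8.key = -6  [A.off * -2 + 54]
13. n2.ok = 21  [A₁.key + 27]
14. n2.wid = true  [not A₁.fin]
15. n1.key = 1  [B.ok - 20]
16. n1.live = -6  [B.ok - 27]
17. n1.lim = 13  [B.ok - 8]
18. n0.key = 22  [S₁.lim * -1 + 35]
19. n0.live = 27  [27]
20. n0.lim = 13  [S₁.live * 2 + 25]

13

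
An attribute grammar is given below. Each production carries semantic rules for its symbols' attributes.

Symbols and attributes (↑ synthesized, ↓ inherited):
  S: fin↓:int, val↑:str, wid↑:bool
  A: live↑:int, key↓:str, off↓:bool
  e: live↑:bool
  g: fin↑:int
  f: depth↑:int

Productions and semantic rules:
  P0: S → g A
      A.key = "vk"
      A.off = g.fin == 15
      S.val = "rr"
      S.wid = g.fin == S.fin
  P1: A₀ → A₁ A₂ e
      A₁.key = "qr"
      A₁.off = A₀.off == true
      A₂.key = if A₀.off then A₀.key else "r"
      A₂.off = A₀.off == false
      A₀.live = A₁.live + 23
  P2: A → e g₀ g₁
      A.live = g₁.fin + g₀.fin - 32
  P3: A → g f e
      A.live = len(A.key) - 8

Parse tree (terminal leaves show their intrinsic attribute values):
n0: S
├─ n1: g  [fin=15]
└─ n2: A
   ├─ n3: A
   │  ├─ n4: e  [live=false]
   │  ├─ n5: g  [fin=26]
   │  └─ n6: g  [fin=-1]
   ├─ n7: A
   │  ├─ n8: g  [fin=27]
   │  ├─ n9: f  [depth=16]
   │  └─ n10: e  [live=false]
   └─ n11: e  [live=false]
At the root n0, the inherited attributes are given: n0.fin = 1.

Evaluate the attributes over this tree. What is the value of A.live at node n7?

-6

1. n0.fin = 1  [given at root]
2. n1.fin = 15  [terminal]
3. n2.key = "vk"  ["vk"]
4. n2.off = true  [g.fin == 15]
5. n3.key = "qr"  ["qr"]
6. n3.off = true  [A₀.off == true]
7. n4.live = false  [terminal]
8. n5.fin = 26  [terminal]
9. n6.fin = -1  [terminal]
10. n3.live = -7  [g₁.fin + g₀.fin - 32]
11. n7.key = "vk"  [if A₀.off then A₀.key else "r"]
12. n7.off = false  [A₀.off == false]
13. n8.fin = 27  [terminal]
14. n9.depth = 16  [terminal]
15. n10.live = false  [terminal]
16. n7.live = -6  [len(A.key) - 8]
17. n11.live = false  [terminal]
18. n2.live = 16  [A₁.live + 23]
19. n0.val = "rr"  ["rr"]
20. n0.wid = false  [g.fin == S.fin]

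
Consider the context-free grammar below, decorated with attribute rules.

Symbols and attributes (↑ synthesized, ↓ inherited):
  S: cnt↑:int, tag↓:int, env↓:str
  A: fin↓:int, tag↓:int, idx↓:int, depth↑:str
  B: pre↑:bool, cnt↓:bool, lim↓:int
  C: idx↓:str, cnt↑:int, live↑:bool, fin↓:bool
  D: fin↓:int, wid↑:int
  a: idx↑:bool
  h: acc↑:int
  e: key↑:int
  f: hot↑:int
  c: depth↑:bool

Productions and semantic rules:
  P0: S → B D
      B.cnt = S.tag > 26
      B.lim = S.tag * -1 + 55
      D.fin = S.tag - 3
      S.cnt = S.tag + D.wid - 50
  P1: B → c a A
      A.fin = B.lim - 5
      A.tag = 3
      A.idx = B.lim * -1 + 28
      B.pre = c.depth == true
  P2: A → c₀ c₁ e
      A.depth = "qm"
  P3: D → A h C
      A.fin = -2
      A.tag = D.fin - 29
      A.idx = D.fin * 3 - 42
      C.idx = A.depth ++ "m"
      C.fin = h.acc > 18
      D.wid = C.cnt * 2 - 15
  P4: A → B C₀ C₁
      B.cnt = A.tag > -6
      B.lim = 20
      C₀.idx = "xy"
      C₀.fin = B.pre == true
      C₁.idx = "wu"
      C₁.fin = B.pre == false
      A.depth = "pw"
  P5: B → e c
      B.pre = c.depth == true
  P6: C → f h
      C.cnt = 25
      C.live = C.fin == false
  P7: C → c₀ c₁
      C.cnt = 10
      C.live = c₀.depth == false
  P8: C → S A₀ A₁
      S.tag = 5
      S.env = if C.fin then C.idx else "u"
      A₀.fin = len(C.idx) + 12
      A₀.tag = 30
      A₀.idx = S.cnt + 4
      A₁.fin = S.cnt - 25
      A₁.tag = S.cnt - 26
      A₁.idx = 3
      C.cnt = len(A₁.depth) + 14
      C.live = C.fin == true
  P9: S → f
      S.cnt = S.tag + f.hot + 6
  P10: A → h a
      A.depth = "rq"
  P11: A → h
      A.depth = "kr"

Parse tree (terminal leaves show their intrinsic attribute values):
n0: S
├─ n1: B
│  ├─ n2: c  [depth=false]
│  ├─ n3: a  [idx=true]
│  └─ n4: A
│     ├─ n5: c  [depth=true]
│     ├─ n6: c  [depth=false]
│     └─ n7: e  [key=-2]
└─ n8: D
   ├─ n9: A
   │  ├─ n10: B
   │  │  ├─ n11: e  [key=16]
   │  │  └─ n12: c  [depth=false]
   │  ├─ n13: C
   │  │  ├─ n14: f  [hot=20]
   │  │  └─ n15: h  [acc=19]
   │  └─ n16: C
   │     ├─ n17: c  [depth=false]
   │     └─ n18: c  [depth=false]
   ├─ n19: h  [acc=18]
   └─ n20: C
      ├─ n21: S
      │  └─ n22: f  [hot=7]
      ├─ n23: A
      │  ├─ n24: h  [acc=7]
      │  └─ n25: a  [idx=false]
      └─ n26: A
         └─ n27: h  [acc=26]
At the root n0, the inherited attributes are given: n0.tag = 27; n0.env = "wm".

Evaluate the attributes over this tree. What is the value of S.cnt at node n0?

-6

1. n0.tag = 27  [given at root]
2. n0.env = "wm"  [given at root]
3. n1.cnt = true  [S.tag > 26]
4. n1.lim = 28  [S.tag * -1 + 55]
5. n2.depth = false  [terminal]
6. n3.idx = true  [terminal]
7. n4.fin = 23  [B.lim - 5]
8. n4.tag = 3  [3]
9. n4.idx = 0  [B.lim * -1 + 28]
10. n5.depth = true  [terminal]
11. n6.depth = false  [terminal]
12. n7.key = -2  [terminal]
13. n4.depth = "qm"  ["qm"]
14. n1.pre = false  [c.depth == true]
15. n8.fin = 24  [S.tag - 3]
16. n9.fin = -2  [-2]
17. n9.tag = -5  [D.fin - 29]
18. n9.idx = 30  [D.fin * 3 - 42]
19. n10.cnt = true  [A.tag > -6]
20. n10.lim = 20  [20]
21. n11.key = 16  [terminal]
22. n12.depth = false  [terminal]
23. n10.pre = false  [c.depth == true]
24. n13.idx = "xy"  ["xy"]
25. n13.fin = false  [B.pre == true]
26. n14.hot = 20  [terminal]
27. n15.acc = 19  [terminal]
28. n13.cnt = 25  [25]
29. n13.live = true  [C.fin == false]
30. n16.idx = "wu"  ["wu"]
31. n16.fin = true  [B.pre == false]
32. n17.depth = false  [terminal]
33. n18.depth = false  [terminal]
34. n16.cnt = 10  [10]
35. n16.live = true  [c₀.depth == false]
36. n9.depth = "pw"  ["pw"]
37. n19.acc = 18  [terminal]
38. n20.idx = "pwm"  [A.depth ++ "m"]
39. n20.fin = false  [h.acc > 18]
40. n21.tag = 5  [5]
41. n21.env = "u"  [if C.fin then C.idx else "u"]
42. n22.hot = 7  [terminal]
43. n21.cnt = 18  [S.tag + f.hot + 6]
44. n23.fin = 15  [len(C.idx) + 12]
45. n23.tag = 30  [30]
46. n23.idx = 22  [S.cnt + 4]
47. n24.acc = 7  [terminal]
48. n25.idx = false  [terminal]
49. n23.depth = "rq"  ["rq"]
50. n26.fin = -7  [S.cnt - 25]
51. n26.tag = -8  [S.cnt - 26]
52. n26.idx = 3  [3]
53. n27.acc = 26  [terminal]
54. n26.depth = "kr"  ["kr"]
55. n20.cnt = 16  [len(A₁.depth) + 14]
56. n20.live = false  [C.fin == true]
57. n8.wid = 17  [C.cnt * 2 - 15]
58. n0.cnt = -6  [S.tag + D.wid - 50]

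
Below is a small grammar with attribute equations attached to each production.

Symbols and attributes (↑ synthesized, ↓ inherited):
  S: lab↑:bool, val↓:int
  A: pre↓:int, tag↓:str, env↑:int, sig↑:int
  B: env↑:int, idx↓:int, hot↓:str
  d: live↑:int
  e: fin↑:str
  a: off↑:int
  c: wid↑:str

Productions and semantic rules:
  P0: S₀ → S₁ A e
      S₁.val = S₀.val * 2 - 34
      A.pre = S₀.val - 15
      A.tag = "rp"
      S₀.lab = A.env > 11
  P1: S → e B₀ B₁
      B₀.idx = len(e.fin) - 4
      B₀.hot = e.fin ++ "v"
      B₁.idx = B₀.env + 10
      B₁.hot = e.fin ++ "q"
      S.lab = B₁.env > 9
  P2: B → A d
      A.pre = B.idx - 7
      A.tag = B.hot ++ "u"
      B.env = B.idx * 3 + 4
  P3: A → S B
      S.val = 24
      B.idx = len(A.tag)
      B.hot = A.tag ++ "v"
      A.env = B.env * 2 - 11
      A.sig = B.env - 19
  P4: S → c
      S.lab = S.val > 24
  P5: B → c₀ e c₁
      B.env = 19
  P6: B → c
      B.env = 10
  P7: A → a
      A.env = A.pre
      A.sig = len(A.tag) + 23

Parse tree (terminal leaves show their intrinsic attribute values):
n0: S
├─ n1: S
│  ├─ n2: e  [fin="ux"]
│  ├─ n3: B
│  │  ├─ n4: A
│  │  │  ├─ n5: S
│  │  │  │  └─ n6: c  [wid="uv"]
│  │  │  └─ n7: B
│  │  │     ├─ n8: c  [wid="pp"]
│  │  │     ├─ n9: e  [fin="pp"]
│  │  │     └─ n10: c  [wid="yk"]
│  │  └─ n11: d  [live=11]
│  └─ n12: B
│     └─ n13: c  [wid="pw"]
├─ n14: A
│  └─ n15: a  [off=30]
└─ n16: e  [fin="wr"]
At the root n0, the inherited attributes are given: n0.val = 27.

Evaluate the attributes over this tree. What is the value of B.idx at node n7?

1. n0.val = 27  [given at root]
2. n1.val = 20  [S₀.val * 2 - 34]
3. n2.fin = "ux"  [terminal]
4. n3.idx = -2  [len(e.fin) - 4]
5. n3.hot = "uxv"  [e.fin ++ "v"]
6. n4.pre = -9  [B.idx - 7]
7. n4.tag = "uxvu"  [B.hot ++ "u"]
8. n5.val = 24  [24]
9. n6.wid = "uv"  [terminal]
10. n5.lab = false  [S.val > 24]
11. n7.idx = 4  [len(A.tag)]
12. n7.hot = "uxvuv"  [A.tag ++ "v"]
13. n8.wid = "pp"  [terminal]
14. n9.fin = "pp"  [terminal]
15. n10.wid = "yk"  [terminal]
16. n7.env = 19  [19]
17. n4.env = 27  [B.env * 2 - 11]
18. n4.sig = 0  [B.env - 19]
19. n11.live = 11  [terminal]
20. n3.env = -2  [B.idx * 3 + 4]
21. n12.idx = 8  [B₀.env + 10]
22. n12.hot = "uxq"  [e.fin ++ "q"]
23. n13.wid = "pw"  [terminal]
24. n12.env = 10  [10]
25. n1.lab = true  [B₁.env > 9]
26. n14.pre = 12  [S₀.val - 15]
27. n14.tag = "rp"  ["rp"]
28. n15.off = 30  [terminal]
29. n14.env = 12  [A.pre]
30. n14.sig = 25  [len(A.tag) + 23]
31. n16.fin = "wr"  [terminal]
32. n0.lab = true  [A.env > 11]

4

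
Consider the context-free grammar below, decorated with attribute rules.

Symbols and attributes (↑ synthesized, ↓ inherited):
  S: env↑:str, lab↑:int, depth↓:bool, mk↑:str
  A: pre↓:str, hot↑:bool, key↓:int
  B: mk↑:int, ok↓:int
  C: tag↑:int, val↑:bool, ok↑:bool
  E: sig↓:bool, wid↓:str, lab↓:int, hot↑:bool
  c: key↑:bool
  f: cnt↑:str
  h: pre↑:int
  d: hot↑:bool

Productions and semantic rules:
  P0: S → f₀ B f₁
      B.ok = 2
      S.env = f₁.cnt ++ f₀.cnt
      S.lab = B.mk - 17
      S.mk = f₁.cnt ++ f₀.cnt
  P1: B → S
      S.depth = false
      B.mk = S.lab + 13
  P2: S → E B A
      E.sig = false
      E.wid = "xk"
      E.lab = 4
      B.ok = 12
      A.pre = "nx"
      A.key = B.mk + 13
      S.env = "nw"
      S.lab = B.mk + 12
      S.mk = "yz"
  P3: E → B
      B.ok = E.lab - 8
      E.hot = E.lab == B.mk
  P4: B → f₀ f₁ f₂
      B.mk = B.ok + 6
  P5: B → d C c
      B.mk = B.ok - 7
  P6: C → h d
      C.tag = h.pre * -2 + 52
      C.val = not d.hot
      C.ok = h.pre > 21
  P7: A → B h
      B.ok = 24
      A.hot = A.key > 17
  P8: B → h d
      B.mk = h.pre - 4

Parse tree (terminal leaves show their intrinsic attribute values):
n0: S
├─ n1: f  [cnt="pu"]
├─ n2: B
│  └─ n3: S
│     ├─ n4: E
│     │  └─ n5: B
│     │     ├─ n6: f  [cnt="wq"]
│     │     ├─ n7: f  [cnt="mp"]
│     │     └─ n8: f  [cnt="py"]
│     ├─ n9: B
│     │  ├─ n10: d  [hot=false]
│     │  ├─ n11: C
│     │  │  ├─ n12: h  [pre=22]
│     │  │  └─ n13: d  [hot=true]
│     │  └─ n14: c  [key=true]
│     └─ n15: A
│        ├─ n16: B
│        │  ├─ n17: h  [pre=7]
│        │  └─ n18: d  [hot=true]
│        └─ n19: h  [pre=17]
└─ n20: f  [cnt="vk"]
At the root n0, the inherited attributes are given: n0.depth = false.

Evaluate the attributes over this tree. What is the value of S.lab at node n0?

1. n0.depth = false  [given at root]
2. n1.cnt = "pu"  [terminal]
3. n2.ok = 2  [2]
4. n3.depth = false  [false]
5. n4.sig = false  [false]
6. n4.wid = "xk"  ["xk"]
7. n4.lab = 4  [4]
8. n5.ok = -4  [E.lab - 8]
9. n6.cnt = "wq"  [terminal]
10. n7.cnt = "mp"  [terminal]
11. n8.cnt = "py"  [terminal]
12. n5.mk = 2  [B.ok + 6]
13. n4.hot = false  [E.lab == B.mk]
14. n9.ok = 12  [12]
15. n10.hot = false  [terminal]
16. n12.pre = 22  [terminal]
17. n13.hot = true  [terminal]
18. n11.tag = 8  [h.pre * -2 + 52]
19. n11.val = false  [not d.hot]
20. n11.ok = true  [h.pre > 21]
21. n14.key = true  [terminal]
22. n9.mk = 5  [B.ok - 7]
23. n15.pre = "nx"  ["nx"]
24. n15.key = 18  [B.mk + 13]
25. n16.ok = 24  [24]
26. n17.pre = 7  [terminal]
27. n18.hot = true  [terminal]
28. n16.mk = 3  [h.pre - 4]
29. n19.pre = 17  [terminal]
30. n15.hot = true  [A.key > 17]
31. n3.env = "nw"  ["nw"]
32. n3.lab = 17  [B.mk + 12]
33. n3.mk = "yz"  ["yz"]
34. n2.mk = 30  [S.lab + 13]
35. n20.cnt = "vk"  [terminal]
36. n0.env = "vkpu"  [f₁.cnt ++ f₀.cnt]
37. n0.lab = 13  [B.mk - 17]
38. n0.mk = "vkpu"  [f₁.cnt ++ f₀.cnt]

13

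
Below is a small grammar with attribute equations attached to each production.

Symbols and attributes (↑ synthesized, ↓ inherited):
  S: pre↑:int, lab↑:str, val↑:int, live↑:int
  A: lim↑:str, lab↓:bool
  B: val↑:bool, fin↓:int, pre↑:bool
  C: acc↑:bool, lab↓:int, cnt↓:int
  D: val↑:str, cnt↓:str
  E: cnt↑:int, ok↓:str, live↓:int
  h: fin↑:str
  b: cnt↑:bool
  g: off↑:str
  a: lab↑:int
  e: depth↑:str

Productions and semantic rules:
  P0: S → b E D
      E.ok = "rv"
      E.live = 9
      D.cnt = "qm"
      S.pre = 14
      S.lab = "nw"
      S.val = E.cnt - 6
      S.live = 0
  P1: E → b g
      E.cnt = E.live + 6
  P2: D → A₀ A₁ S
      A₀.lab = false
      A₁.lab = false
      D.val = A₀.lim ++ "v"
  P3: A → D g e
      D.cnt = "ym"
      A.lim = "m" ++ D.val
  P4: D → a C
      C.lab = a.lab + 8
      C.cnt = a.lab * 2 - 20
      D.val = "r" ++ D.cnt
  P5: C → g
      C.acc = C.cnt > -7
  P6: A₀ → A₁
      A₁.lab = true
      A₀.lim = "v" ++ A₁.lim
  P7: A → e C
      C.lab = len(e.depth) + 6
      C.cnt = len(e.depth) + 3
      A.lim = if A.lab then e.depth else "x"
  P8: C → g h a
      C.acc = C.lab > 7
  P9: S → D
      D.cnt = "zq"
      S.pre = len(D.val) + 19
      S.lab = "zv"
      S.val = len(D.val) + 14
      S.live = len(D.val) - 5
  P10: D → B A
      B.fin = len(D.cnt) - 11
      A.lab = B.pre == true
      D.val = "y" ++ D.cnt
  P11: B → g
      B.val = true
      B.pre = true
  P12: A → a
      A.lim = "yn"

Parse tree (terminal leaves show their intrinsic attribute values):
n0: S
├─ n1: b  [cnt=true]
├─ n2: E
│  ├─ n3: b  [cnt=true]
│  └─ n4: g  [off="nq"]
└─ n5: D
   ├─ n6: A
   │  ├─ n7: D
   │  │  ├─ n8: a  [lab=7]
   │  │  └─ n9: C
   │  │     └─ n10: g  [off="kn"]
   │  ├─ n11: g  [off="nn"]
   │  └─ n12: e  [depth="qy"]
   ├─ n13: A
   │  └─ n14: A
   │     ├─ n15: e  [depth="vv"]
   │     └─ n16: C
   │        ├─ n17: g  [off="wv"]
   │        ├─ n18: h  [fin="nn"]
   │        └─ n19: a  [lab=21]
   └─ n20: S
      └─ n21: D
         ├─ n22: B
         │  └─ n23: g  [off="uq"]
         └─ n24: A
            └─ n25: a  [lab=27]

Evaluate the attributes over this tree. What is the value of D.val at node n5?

"mrymv"

1. n1.cnt = true  [terminal]
2. n2.ok = "rv"  ["rv"]
3. n2.live = 9  [9]
4. n3.cnt = true  [terminal]
5. n4.off = "nq"  [terminal]
6. n2.cnt = 15  [E.live + 6]
7. n5.cnt = "qm"  ["qm"]
8. n6.lab = false  [false]
9. n7.cnt = "ym"  ["ym"]
10. n8.lab = 7  [terminal]
11. n9.lab = 15  [a.lab + 8]
12. n9.cnt = -6  [a.lab * 2 - 20]
13. n10.off = "kn"  [terminal]
14. n9.acc = true  [C.cnt > -7]
15. n7.val = "rym"  ["r" ++ D.cnt]
16. n11.off = "nn"  [terminal]
17. n12.depth = "qy"  [terminal]
18. n6.lim = "mrym"  ["m" ++ D.val]
19. n13.lab = false  [false]
20. n14.lab = true  [true]
21. n15.depth = "vv"  [terminal]
22. n16.lab = 8  [len(e.depth) + 6]
23. n16.cnt = 5  [len(e.depth) + 3]
24. n17.off = "wv"  [terminal]
25. n18.fin = "nn"  [terminal]
26. n19.lab = 21  [terminal]
27. n16.acc = true  [C.lab > 7]
28. n14.lim = "vv"  [if A.lab then e.depth else "x"]
29. n13.lim = "vvv"  ["v" ++ A₁.lim]
30. n21.cnt = "zq"  ["zq"]
31. n22.fin = -9  [len(D.cnt) - 11]
32. n23.off = "uq"  [terminal]
33. n22.val = true  [true]
34. n22.pre = true  [true]
35. n24.lab = true  [B.pre == true]
36. n25.lab = 27  [terminal]
37. n24.lim = "yn"  ["yn"]
38. n21.val = "yzq"  ["y" ++ D.cnt]
39. n20.pre = 22  [len(D.val) + 19]
40. n20.lab = "zv"  ["zv"]
41. n20.val = 17  [len(D.val) + 14]
42. n20.live = -2  [len(D.val) - 5]
43. n5.val = "mrymv"  [A₀.lim ++ "v"]
44. n0.pre = 14  [14]
45. n0.lab = "nw"  ["nw"]
46. n0.val = 9  [E.cnt - 6]
47. n0.live = 0  [0]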